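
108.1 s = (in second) 108.1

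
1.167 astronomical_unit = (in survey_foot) 5.728e+11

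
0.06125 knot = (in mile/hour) 0.07049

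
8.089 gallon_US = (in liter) 30.62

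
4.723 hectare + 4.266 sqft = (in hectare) 4.723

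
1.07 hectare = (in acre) 2.644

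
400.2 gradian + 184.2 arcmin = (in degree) 363.3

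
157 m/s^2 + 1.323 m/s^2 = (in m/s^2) 158.3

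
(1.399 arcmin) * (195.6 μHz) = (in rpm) 7.601e-07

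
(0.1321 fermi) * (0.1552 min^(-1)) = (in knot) 6.642e-19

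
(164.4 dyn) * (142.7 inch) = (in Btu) 5.648e-06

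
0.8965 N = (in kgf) 0.09142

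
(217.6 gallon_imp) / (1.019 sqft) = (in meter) 10.45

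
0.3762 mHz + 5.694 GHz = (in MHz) 5694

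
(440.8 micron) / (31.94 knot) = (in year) 8.507e-13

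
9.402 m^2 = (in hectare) 0.0009402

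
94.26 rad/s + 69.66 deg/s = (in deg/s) 5470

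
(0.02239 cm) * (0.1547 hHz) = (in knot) 0.006733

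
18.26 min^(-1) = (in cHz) 30.43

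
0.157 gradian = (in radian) 0.002466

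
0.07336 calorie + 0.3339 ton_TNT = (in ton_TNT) 0.3339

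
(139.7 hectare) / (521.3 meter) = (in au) 1.791e-08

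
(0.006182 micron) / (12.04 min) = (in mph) 1.914e-11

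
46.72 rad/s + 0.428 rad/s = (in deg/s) 2701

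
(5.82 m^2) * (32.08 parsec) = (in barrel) 3.624e+19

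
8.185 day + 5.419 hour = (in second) 7.267e+05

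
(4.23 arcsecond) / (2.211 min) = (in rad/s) 1.546e-07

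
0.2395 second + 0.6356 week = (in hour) 106.8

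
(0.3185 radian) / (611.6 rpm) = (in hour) 1.381e-06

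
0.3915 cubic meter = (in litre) 391.5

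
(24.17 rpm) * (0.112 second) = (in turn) 0.04512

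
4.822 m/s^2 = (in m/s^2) 4.822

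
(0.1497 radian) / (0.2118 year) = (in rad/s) 2.241e-08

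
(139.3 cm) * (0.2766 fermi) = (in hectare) 3.853e-20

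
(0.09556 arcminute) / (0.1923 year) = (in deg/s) 2.626e-10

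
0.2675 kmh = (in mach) 0.0002182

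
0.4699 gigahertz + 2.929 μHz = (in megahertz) 469.9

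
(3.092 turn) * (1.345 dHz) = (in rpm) 24.95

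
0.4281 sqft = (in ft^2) 0.4281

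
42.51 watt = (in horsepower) 0.05701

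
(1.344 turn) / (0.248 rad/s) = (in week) 5.63e-05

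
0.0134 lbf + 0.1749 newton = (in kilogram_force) 0.02391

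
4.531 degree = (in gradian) 5.034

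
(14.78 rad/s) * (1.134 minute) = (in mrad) 1.006e+06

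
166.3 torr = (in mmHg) 166.3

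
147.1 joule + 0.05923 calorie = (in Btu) 0.1397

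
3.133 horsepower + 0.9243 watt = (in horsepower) 3.134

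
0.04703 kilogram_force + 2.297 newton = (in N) 2.758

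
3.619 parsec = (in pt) 3.165e+20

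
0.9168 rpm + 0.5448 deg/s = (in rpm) 1.008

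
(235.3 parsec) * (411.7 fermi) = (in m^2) 2.989e+06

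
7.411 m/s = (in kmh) 26.68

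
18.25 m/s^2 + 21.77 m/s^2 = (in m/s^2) 40.02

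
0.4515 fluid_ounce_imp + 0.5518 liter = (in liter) 0.5646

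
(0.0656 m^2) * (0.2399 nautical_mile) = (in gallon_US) 7699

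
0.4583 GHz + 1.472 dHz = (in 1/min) 2.75e+10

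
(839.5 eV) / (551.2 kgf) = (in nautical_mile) 1.344e-23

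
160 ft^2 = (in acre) 0.003673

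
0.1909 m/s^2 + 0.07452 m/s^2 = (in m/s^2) 0.2654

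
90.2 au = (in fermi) 1.349e+28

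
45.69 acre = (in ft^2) 1.99e+06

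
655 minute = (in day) 0.4549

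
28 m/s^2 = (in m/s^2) 28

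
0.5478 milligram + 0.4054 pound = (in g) 183.9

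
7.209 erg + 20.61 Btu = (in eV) 1.357e+23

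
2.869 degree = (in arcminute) 172.1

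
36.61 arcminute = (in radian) 0.01065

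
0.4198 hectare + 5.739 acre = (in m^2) 2.742e+04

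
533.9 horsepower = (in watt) 3.981e+05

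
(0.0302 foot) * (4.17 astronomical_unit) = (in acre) 1.419e+06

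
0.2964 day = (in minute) 426.8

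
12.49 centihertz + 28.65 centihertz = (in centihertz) 41.14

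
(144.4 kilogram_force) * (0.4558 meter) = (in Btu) 0.6118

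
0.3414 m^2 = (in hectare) 3.414e-05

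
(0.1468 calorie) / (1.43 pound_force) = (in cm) 9.656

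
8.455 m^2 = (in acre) 0.002089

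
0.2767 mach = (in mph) 210.8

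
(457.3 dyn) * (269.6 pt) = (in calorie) 0.000104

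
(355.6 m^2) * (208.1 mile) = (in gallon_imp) 2.62e+10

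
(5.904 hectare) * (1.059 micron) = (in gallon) 16.52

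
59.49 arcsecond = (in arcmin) 0.9915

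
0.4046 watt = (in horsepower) 0.0005426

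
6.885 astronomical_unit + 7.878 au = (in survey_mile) 1.372e+09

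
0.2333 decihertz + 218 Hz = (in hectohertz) 2.18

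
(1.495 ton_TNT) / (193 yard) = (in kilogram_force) 3.614e+06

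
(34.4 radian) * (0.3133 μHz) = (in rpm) 0.0001029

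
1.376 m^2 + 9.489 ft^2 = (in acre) 0.0005579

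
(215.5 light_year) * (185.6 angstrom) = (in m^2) 3.784e+10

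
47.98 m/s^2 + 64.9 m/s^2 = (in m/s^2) 112.9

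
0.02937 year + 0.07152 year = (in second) 3.182e+06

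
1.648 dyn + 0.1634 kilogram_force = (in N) 1.602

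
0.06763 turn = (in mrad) 424.9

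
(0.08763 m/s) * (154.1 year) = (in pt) 1.207e+12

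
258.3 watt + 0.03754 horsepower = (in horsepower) 0.3839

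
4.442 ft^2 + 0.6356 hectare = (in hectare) 0.6356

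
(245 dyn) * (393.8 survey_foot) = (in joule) 0.2941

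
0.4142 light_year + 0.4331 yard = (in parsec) 0.127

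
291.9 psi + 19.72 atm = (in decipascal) 4.011e+07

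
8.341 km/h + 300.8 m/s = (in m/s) 303.1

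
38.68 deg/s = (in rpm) 6.447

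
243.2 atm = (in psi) 3574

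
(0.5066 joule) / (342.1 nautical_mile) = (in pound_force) 1.798e-07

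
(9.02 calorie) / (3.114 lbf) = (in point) 7723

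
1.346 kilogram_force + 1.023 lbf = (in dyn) 1.775e+06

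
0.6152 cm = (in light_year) 6.503e-19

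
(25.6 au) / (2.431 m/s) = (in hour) 4.376e+08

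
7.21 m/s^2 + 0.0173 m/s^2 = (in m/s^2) 7.227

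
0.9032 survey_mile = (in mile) 0.9032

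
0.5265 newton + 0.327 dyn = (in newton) 0.5265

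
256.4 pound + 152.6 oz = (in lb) 265.9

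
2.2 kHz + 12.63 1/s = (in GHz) 2.213e-06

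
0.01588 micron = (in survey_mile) 9.867e-12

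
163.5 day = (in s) 1.413e+07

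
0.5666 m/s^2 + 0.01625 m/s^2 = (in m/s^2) 0.5828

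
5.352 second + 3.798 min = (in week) 0.0003856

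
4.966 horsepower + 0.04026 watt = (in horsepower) 4.966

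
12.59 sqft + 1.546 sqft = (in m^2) 1.313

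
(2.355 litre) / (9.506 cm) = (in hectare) 2.477e-06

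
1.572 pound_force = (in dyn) 6.993e+05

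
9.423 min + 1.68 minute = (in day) 0.00771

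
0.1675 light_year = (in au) 1.059e+04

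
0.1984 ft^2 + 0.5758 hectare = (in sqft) 6.198e+04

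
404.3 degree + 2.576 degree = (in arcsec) 1.465e+06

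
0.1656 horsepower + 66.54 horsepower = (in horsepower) 66.71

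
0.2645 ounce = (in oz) 0.2645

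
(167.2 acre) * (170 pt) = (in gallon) 1.072e+07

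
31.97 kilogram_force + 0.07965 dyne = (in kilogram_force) 31.97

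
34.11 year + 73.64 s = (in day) 1.245e+04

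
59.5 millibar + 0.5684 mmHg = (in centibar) 6.026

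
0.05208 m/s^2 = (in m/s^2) 0.05208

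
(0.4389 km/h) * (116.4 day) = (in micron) 1.226e+12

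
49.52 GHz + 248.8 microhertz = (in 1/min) 2.971e+12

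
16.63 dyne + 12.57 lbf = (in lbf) 12.57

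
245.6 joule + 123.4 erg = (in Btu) 0.2328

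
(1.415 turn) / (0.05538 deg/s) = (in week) 0.01521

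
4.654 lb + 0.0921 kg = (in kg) 2.203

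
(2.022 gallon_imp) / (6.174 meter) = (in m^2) 0.001489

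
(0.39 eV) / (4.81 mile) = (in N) 8.072e-24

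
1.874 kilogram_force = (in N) 18.38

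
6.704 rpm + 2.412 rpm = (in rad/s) 0.9546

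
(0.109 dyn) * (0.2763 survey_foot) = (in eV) 5.729e+11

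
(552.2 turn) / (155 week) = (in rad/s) 3.701e-05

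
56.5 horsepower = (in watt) 4.213e+04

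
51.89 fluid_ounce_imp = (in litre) 1.474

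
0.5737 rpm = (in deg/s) 3.442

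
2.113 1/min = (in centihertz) 3.522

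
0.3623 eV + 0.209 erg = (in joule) 2.09e-08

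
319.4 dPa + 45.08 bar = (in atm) 44.49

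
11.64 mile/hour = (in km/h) 18.73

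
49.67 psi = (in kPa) 342.5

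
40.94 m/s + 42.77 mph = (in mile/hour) 134.4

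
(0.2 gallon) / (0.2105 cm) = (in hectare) 3.597e-05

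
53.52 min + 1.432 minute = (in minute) 54.95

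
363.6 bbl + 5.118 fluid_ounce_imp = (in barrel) 363.6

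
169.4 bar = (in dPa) 1.694e+08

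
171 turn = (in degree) 6.156e+04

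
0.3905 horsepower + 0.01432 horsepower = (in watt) 301.9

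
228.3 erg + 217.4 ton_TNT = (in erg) 9.096e+18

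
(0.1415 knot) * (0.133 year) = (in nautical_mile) 164.9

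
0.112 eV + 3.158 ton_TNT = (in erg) 1.321e+17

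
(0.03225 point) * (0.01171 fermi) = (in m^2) 1.332e-22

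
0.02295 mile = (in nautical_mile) 0.01994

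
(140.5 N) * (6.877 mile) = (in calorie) 3.716e+05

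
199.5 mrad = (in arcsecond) 4.115e+04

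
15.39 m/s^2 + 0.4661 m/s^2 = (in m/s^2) 15.86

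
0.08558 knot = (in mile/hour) 0.09848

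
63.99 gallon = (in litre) 242.2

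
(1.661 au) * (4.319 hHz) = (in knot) 2.086e+14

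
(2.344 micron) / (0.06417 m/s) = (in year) 1.158e-12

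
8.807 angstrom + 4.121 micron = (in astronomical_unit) 2.755e-17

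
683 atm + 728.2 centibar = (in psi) 1.014e+04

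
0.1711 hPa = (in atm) 0.0001689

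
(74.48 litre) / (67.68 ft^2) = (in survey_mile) 7.36e-06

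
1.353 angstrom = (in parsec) 4.385e-27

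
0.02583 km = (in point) 7.322e+04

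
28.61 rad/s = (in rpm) 273.2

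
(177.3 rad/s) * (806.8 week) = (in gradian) 5.508e+12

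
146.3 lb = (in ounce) 2341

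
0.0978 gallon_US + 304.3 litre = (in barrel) 1.916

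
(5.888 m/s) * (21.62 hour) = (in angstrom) 4.583e+15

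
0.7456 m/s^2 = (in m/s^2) 0.7456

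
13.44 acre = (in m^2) 5.439e+04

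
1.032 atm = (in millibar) 1046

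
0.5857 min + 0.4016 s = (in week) 5.877e-05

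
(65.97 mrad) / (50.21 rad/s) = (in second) 0.001314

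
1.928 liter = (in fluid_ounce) 65.19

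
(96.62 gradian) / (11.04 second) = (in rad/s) 0.1375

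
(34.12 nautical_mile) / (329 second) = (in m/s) 192.1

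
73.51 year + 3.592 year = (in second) 2.431e+09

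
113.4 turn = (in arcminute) 2.449e+06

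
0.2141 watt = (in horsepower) 0.0002871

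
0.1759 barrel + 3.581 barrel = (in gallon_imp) 131.4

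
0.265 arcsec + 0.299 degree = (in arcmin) 17.94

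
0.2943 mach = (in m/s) 100.2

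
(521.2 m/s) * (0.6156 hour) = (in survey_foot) 3.79e+06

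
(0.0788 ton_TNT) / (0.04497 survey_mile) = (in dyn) 4.556e+11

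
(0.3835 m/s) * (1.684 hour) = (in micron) 2.325e+09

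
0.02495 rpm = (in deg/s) 0.1497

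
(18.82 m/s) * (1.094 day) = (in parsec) 5.765e-11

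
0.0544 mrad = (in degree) 0.003117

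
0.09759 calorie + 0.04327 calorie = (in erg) 5.894e+06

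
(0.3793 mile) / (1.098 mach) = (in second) 1.633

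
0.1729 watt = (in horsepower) 0.0002319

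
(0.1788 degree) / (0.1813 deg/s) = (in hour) 0.0002739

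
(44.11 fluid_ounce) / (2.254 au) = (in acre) 9.56e-19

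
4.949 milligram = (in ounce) 0.0001746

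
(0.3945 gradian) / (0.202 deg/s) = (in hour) 0.0004882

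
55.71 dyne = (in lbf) 0.0001252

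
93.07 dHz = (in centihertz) 930.7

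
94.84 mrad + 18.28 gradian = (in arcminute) 1313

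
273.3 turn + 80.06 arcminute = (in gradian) 1.093e+05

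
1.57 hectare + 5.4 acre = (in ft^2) 4.042e+05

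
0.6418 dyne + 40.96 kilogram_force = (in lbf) 90.3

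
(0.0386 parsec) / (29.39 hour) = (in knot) 2.188e+10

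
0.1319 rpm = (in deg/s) 0.7914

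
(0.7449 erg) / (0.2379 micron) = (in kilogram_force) 0.03193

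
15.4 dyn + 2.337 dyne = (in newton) 0.0001774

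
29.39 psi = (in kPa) 202.6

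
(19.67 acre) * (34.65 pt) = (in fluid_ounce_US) 3.29e+07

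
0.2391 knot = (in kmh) 0.4428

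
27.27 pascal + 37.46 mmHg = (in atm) 0.04956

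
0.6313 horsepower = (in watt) 470.8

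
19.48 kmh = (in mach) 0.01589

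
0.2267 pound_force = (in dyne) 1.008e+05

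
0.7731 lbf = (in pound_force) 0.7731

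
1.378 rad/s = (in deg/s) 78.95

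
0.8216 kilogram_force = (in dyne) 8.057e+05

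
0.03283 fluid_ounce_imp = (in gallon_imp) 0.0002052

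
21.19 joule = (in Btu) 0.02008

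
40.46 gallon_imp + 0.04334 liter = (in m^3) 0.184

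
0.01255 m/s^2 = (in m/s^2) 0.01255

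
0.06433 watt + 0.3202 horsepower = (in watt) 238.8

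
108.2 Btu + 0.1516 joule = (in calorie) 2.728e+04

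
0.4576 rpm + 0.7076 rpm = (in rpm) 1.165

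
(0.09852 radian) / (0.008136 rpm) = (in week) 0.0001912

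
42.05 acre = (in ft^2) 1.832e+06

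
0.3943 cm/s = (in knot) 0.007665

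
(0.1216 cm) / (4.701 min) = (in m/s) 4.311e-06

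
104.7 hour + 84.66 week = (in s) 5.158e+07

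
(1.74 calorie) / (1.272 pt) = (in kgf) 1654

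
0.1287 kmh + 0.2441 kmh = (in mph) 0.2316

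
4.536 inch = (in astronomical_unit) 7.702e-13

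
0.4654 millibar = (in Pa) 46.54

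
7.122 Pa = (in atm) 7.029e-05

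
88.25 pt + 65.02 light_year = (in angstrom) 6.151e+27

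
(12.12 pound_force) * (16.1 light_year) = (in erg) 8.212e+25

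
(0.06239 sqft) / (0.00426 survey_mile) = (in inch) 0.03329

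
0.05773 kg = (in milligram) 5.773e+04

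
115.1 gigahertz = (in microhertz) 1.151e+17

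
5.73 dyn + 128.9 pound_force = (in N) 573.4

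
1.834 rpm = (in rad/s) 0.1921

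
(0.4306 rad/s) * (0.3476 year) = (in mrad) 4.72e+09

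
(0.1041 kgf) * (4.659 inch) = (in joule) 0.1208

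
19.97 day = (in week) 2.853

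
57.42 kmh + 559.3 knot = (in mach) 0.8919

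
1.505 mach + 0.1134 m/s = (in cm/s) 5.126e+04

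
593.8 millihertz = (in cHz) 59.38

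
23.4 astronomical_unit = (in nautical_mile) 1.89e+09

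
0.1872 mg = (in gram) 0.0001872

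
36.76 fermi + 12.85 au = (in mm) 1.922e+15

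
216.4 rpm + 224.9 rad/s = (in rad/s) 247.6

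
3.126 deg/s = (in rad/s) 0.05456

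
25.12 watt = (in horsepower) 0.03369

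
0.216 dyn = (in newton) 2.16e-06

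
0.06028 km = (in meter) 60.28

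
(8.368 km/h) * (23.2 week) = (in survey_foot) 1.07e+08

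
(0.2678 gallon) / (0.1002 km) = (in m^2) 1.012e-05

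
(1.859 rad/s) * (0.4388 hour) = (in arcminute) 1.01e+07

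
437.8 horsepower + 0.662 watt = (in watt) 3.265e+05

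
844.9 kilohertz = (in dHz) 8.449e+06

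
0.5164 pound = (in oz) 8.262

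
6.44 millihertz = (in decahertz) 0.000644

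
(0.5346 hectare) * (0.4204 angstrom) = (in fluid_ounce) 0.0076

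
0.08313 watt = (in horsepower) 0.0001115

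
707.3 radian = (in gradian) 4.503e+04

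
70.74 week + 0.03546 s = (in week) 70.74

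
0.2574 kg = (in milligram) 2.574e+05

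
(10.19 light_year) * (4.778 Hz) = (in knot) 8.954e+17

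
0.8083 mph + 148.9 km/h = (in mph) 93.33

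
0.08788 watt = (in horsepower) 0.0001178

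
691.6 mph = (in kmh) 1113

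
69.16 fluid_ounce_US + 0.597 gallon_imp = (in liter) 4.759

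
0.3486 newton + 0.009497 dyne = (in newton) 0.3486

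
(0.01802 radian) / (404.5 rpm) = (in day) 4.924e-09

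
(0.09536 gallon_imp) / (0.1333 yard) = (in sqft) 0.03828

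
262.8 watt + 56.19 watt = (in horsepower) 0.4278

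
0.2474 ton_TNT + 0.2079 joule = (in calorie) 2.474e+08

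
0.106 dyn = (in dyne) 0.106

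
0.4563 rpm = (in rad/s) 0.04778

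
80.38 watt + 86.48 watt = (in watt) 166.9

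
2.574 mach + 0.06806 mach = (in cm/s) 8.996e+04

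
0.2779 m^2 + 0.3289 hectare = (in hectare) 0.3289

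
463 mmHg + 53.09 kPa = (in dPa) 1.148e+06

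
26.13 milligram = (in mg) 26.13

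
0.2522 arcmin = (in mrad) 0.07336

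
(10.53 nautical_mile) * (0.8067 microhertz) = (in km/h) 0.05663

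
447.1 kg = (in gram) 4.471e+05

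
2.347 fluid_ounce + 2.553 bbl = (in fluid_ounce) 1.373e+04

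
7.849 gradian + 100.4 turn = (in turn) 100.4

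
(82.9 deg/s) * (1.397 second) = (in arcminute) 6949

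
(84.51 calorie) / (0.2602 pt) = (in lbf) 8.66e+05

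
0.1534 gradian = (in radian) 0.00241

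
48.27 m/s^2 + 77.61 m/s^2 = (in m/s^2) 125.9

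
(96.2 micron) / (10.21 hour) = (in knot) 5.088e-09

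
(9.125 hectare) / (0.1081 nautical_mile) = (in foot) 1495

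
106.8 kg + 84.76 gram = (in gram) 1.069e+05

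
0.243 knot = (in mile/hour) 0.2796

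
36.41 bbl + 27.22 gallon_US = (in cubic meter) 5.892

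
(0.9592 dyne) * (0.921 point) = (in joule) 3.117e-09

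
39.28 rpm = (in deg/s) 235.7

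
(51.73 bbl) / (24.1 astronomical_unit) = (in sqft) 2.455e-11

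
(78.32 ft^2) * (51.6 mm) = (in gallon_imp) 82.59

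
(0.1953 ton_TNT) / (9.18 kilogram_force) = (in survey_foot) 2.978e+07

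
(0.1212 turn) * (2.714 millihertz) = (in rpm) 0.01974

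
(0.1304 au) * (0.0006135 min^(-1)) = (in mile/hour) 4.462e+05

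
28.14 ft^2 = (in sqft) 28.14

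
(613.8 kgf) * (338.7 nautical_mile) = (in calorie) 9.024e+08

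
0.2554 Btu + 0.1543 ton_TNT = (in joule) 6.456e+08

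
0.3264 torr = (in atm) 0.0004295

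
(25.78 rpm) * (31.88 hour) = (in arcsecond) 6.391e+10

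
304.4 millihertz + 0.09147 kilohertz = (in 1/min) 5506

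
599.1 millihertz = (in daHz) 0.05991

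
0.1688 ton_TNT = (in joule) 7.063e+08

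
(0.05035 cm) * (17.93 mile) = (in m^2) 14.53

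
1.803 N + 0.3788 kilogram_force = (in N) 5.518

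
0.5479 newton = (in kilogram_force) 0.05587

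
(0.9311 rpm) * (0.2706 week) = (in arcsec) 3.291e+09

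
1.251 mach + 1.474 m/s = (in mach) 1.255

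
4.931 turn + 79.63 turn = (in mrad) 5.313e+05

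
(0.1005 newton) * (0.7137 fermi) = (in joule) 7.173e-17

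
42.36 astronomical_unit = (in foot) 2.079e+13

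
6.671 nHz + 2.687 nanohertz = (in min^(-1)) 5.615e-07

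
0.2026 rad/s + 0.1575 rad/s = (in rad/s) 0.3601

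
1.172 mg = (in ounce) 4.134e-05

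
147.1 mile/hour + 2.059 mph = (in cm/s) 6668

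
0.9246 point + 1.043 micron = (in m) 0.0003272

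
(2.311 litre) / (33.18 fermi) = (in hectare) 6.965e+06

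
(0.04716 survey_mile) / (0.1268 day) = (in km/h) 0.02494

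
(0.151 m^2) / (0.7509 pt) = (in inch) 2.244e+04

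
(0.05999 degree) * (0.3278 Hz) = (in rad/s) 0.0003432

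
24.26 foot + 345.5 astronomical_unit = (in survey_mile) 3.212e+10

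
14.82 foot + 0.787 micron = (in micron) 4.517e+06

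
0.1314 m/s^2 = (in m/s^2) 0.1314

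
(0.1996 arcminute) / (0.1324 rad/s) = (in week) 7.251e-10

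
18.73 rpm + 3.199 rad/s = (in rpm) 49.28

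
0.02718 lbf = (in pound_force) 0.02718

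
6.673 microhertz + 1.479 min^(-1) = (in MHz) 2.466e-08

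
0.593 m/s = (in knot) 1.153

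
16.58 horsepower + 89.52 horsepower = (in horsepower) 106.1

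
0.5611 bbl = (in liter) 89.21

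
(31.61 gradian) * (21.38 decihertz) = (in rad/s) 1.062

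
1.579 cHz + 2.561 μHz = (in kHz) 1.579e-05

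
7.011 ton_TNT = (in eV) 1.831e+29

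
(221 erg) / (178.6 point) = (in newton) 0.0003508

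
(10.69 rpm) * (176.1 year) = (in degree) 3.562e+11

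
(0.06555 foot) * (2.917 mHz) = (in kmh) 0.0002098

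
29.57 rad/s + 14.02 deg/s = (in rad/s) 29.81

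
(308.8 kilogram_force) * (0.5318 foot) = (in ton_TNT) 1.173e-07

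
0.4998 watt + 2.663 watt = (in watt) 3.163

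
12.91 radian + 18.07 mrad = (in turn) 2.058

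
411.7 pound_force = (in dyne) 1.831e+08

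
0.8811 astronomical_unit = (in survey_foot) 4.324e+11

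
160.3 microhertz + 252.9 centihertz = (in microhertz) 2.529e+06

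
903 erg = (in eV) 5.636e+14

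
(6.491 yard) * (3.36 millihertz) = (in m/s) 0.01994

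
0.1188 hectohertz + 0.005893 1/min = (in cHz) 1188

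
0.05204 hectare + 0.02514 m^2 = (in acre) 0.1286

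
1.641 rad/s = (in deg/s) 94.02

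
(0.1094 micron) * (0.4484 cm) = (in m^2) 4.905e-10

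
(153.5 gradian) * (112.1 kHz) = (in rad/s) 2.703e+05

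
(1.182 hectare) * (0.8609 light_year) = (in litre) 9.627e+22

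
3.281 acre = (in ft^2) 1.429e+05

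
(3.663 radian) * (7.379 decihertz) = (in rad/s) 2.703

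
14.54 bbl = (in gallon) 610.7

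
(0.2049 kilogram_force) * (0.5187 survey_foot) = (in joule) 0.3177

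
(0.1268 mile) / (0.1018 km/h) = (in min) 120.3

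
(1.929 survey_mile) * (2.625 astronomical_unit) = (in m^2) 1.219e+15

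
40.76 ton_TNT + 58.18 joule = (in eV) 1.064e+30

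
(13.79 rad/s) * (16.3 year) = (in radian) 7.089e+09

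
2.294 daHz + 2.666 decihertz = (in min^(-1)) 1392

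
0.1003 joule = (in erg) 1.003e+06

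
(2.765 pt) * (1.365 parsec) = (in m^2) 4.108e+13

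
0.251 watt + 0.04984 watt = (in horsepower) 0.0004034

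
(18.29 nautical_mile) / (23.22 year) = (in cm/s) 0.004626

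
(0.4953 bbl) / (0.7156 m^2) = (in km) 0.00011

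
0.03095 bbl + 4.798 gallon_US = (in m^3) 0.02308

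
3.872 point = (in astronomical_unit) 9.131e-15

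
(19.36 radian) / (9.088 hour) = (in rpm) 0.005651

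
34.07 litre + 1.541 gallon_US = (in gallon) 10.54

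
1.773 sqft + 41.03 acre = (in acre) 41.03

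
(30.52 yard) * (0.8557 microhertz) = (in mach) 7.013e-08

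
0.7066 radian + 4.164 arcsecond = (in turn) 0.1125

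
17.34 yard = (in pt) 4.495e+04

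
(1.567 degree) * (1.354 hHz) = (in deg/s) 212.2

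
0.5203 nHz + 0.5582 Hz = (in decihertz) 5.582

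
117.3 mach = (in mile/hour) 8.934e+04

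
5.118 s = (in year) 1.623e-07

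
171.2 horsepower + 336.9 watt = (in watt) 1.28e+05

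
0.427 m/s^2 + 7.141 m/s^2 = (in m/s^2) 7.568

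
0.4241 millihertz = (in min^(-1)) 0.02545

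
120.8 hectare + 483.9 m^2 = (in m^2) 1.208e+06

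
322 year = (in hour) 2.821e+06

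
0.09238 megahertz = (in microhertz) 9.238e+10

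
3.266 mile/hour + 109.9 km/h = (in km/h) 115.2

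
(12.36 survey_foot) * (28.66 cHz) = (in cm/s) 108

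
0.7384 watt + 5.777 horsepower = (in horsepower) 5.778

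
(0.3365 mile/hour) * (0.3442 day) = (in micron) 4.474e+09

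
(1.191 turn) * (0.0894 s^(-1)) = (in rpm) 6.389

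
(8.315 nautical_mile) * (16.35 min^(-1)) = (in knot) 8157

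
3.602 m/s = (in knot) 7.002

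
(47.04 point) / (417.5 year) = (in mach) 3.702e-15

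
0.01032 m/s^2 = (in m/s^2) 0.01032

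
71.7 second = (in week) 0.0001186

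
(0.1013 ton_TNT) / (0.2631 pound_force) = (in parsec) 1.174e-08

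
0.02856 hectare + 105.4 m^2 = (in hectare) 0.0391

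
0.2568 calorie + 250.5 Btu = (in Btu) 250.5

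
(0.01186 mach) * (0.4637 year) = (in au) 0.0003947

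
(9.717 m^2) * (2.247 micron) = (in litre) 0.02183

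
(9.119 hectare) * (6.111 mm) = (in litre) 5.573e+05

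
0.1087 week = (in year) 0.002085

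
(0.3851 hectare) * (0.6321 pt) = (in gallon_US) 226.9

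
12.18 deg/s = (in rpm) 2.03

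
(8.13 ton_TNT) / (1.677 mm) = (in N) 2.028e+13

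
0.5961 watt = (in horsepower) 0.0007994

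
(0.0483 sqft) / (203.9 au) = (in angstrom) 1.471e-06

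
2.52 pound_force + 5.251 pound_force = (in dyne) 3.457e+06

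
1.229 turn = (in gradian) 491.6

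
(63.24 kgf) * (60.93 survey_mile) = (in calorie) 1.453e+07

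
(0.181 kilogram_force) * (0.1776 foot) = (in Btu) 9.107e-05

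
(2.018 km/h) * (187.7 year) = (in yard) 3.629e+09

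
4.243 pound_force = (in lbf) 4.243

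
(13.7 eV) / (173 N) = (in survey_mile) 7.884e-24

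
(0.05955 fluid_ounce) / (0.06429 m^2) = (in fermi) 2.739e+10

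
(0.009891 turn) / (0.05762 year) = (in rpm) 3.266e-07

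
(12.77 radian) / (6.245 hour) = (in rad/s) 0.000568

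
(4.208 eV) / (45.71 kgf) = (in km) 1.504e-24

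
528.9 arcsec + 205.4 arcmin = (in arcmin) 214.2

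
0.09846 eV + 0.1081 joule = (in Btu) 0.0001025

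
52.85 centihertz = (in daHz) 0.05285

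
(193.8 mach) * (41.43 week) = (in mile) 1.027e+09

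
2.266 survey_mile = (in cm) 3.647e+05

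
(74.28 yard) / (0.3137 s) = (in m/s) 216.5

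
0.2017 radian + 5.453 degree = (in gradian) 18.9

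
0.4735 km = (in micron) 4.735e+08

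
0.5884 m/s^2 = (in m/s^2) 0.5884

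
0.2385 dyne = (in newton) 2.385e-06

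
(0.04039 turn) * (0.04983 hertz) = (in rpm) 0.1208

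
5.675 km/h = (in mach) 0.00463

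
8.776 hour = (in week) 0.05224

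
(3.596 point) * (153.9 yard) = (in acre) 4.411e-05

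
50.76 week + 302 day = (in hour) 1.578e+04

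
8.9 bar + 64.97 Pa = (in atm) 8.784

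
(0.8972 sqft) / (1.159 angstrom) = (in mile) 4.469e+05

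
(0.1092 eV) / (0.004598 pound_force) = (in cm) 8.554e-17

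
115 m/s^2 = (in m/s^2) 115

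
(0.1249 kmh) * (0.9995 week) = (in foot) 6.881e+04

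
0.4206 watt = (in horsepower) 0.000564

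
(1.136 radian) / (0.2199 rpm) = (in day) 0.000571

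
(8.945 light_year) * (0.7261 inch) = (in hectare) 1.561e+11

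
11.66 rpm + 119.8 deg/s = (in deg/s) 189.8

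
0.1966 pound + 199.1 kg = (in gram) 1.992e+05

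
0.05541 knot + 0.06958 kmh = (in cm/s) 4.783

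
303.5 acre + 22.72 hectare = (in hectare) 145.5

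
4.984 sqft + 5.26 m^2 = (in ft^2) 61.6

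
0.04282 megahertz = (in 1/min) 2.569e+06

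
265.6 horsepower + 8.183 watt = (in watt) 1.981e+05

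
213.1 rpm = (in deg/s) 1279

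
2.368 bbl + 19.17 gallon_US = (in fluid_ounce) 1.518e+04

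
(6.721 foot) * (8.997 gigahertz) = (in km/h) 6.635e+10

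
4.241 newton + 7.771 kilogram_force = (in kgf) 8.203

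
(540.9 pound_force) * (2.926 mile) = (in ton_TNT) 0.002708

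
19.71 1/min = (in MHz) 3.285e-07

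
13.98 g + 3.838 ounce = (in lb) 0.2707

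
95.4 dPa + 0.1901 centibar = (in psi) 0.02896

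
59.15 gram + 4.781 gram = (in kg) 0.06393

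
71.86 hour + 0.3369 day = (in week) 0.4759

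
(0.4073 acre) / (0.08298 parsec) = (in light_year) 6.804e-29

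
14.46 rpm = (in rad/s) 1.514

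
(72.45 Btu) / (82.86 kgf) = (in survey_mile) 0.05845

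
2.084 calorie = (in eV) 5.442e+19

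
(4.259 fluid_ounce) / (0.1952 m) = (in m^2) 0.0006453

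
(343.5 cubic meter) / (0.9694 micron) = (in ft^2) 3.814e+09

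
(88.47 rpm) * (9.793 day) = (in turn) 1.248e+06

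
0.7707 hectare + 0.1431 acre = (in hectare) 0.8286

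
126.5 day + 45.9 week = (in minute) 6.448e+05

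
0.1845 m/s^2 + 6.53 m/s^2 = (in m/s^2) 6.715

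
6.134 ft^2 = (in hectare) 5.699e-05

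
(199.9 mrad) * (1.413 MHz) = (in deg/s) 1.618e+07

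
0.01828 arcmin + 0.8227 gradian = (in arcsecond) 2667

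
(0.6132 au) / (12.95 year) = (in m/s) 224.6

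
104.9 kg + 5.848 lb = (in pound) 237.1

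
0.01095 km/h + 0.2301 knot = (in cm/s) 12.14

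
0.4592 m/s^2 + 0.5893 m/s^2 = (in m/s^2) 1.048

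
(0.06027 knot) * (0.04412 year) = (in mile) 26.81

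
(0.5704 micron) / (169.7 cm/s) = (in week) 5.558e-13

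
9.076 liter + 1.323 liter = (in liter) 10.4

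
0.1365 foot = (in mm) 41.61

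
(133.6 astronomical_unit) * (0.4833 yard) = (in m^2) 8.833e+12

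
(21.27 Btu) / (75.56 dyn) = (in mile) 1.845e+04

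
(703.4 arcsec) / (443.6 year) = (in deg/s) 1.397e-11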